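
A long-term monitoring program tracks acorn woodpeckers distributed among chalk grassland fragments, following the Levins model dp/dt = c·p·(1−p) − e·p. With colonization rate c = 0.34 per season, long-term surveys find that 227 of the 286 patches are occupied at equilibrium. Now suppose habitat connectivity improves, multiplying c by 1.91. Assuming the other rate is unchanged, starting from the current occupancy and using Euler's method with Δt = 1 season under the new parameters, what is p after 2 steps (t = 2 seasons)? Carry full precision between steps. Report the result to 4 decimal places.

0.8705

Observed p* = 227/286 = 0.79371.
Balance c(1−p*) = e gives e = 0.34×(1 − 0.79371) = 0.07014.
Starting from p₀ = 0.79371; update p ← p + (dp/dt)·Δt with the new parameters.
step 1: Δp = +0.05066, p = 0.84437
step 2: Δp = +0.02612, p = 0.87048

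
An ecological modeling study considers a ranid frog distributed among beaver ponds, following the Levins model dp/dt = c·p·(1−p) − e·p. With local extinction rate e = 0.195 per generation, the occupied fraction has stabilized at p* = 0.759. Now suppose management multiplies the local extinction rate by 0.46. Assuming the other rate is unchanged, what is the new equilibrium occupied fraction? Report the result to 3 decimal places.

0.889

Balance c(1−p*) = e gives c = e/(1 − 0.75900) = 0.195/0.24100 = 0.80913.
New p* = 1 − e/c = 1 − 0.08970/0.80913 = 0.88914.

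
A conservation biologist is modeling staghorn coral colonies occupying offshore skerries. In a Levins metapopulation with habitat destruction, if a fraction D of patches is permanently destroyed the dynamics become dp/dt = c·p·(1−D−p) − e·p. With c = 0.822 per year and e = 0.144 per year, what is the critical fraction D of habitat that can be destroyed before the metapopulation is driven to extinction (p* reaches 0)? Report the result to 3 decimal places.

The nontrivial equilibrium is p* = (1−D) − e/c; extinction occurs when this hits zero.
So D_crit = 1 − e/c = 1 − 0.144/0.822 = 1 − 0.1752 = 0.8248.
Note this equals the original equilibrium occupancy — the Levins extinction-debt result.

0.825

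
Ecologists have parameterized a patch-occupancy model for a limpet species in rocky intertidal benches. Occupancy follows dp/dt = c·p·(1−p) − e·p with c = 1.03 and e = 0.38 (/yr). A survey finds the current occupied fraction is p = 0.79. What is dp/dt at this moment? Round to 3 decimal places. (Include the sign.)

-0.129

Colonization term: c·p·(1−p) = 1.03×0.79×0.2100 = 0.17088.
Extinction term: e·p = 0.30020.
dp/dt = 0.17088 − 0.30020 = -0.12932.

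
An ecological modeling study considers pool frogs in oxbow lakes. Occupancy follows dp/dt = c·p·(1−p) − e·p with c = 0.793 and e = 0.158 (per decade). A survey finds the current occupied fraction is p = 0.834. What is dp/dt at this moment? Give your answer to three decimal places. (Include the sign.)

-0.022

Colonization term: c·p·(1−p) = 0.793×0.834×0.1660 = 0.10979.
Extinction term: e·p = 0.13177.
dp/dt = 0.10979 − 0.13177 = -0.02199.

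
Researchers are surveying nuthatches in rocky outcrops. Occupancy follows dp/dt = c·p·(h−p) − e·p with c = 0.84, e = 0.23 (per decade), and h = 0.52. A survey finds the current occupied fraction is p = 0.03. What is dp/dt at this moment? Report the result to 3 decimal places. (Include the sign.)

Colonization term: c·p·(h−p) = 0.84×0.03×0.4900 = 0.01235.
Extinction term: e·p = 0.00690.
dp/dt = 0.01235 − 0.00690 = 0.00545.

0.005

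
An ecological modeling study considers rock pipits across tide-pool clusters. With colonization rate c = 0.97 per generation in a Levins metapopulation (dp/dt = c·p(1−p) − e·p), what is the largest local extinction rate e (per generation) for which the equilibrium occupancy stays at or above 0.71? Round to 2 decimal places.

0.28

1 − e/c ≥ 0.71 ⇒ e ≤ c(1 − 0.71) = 0.97 × 0.2900.
e_max = 0.2813.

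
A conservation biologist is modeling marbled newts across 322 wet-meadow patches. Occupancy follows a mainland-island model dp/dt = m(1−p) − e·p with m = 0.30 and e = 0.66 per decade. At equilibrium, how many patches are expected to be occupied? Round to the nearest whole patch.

p* = m/(m+e) = 0.30/0.9600 = 0.3125.
Expected occupied patches = N × p* = 322 × 0.3125 = 100.62 ≈ 101.

101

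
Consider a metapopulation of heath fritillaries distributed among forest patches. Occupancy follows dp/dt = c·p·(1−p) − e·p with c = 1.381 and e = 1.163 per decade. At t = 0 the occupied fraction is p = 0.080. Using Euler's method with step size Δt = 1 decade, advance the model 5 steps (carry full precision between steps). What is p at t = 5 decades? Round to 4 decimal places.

Update rule: p ← p + [c·p·(1−p) − e·p]·Δt with Δt = 1.
step 1: Δp = +0.00860, p = 0.08860
step 2: Δp = +0.00847, p = 0.09708
step 3: Δp = +0.00815, p = 0.10522
step 4: Δp = +0.00765, p = 0.11287
step 5: Δp = +0.00701, p = 0.11988

0.1199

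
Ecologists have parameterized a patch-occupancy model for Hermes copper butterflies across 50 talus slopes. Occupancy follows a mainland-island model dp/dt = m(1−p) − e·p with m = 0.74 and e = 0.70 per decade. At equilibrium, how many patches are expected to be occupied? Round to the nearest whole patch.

p* = m/(m+e) = 0.74/1.4400 = 0.5139.
Expected occupied patches = N × p* = 50 × 0.5139 = 25.69 ≈ 26.

26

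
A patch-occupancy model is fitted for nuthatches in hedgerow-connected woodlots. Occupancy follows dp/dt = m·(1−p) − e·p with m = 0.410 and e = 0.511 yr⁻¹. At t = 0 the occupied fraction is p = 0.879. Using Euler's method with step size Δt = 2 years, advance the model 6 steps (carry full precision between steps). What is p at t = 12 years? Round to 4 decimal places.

0.5998

Update rule: p ← p + [m·(1−p) − e·p]·Δt with Δt = 2.
step 1: Δp = -0.79912, p = 0.07988
step 2: Δp = +0.67286, p = 0.75274
step 3: Δp = -0.56655, p = 0.18619
step 4: Δp = +0.47703, p = 0.66323
step 5: Δp = -0.40166, p = 0.26156
step 6: Δp = +0.33820, p = 0.59976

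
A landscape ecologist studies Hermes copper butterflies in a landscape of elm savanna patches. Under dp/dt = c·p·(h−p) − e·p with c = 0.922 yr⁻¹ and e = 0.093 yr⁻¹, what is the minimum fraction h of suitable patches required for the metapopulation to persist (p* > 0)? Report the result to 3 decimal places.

p* = h − e/c is positive only when h > e/c.
h_min = e/c = 0.093/0.922 = 0.1009.

0.101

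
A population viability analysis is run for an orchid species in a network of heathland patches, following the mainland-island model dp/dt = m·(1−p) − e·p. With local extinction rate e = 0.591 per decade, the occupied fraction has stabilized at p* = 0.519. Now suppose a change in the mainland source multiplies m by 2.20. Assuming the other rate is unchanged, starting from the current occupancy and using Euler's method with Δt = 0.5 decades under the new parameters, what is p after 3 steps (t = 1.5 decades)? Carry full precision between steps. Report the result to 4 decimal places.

0.7036

Balance m(1−p*) = e·p* gives m = e·p*/(1−p*) = 0.591×0.51900/0.48100 = 0.63769.
Starting from p₀ = 0.51900; update p ← p + (dp/dt)·Δt with the new parameters.
p: 0.51900 → 0.70304  (Δp = +0.18404)
p: 0.70304 → 0.70360  (Δp = +0.00056)
p: 0.70360 → 0.70360  (Δp = +0.00000)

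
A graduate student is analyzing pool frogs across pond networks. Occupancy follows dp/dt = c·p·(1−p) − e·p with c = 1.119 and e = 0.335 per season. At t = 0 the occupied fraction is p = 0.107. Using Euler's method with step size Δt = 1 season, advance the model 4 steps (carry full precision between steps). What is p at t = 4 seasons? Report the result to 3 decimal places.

Update rule: p ← p + [c·p·(1−p) − e·p]·Δt with Δt = 1.
  1  |  dp/dt·Δt = +0.071077  |  p_1 = 0.178077
  2  |  dp/dt·Δt = +0.104127  |  p_2 = 0.282204
  3  |  dp/dt·Δt = +0.132132  |  p_3 = 0.414335
  4  |  dp/dt·Δt = +0.132736  |  p_4 = 0.547071

0.547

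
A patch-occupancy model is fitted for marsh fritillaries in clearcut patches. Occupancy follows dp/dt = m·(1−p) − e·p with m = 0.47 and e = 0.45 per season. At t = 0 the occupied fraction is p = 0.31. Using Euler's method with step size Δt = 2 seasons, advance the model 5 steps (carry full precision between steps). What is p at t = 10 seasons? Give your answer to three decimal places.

Update rule: p ← p + [m·(1−p) − e·p]·Δt with Δt = 2.
p: 0.31000 → 0.67960  (Δp = +0.36960)
p: 0.67960 → 0.36914  (Δp = -0.31046)
p: 0.36914 → 0.62993  (Δp = +0.26079)
p: 0.62993 → 0.41086  (Δp = -0.21906)
p: 0.41086 → 0.59488  (Δp = +0.18401)

0.595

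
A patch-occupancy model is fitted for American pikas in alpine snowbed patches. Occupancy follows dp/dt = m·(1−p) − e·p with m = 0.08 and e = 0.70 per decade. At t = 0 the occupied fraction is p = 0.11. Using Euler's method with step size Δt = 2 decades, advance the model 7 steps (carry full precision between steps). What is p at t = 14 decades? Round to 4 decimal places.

Update rule: p ← p + [m·(1−p) − e·p]·Δt with Δt = 2.
p: 0.11000 → 0.09840  (Δp = -0.01160)
p: 0.09840 → 0.10490  (Δp = +0.00650)
p: 0.10490 → 0.10126  (Δp = -0.00364)
p: 0.10126 → 0.10330  (Δp = +0.00204)
p: 0.10330 → 0.10215  (Δp = -0.00114)
p: 0.10215 → 0.10279  (Δp = +0.00064)
p: 0.10279 → 0.10244  (Δp = -0.00036)

0.1024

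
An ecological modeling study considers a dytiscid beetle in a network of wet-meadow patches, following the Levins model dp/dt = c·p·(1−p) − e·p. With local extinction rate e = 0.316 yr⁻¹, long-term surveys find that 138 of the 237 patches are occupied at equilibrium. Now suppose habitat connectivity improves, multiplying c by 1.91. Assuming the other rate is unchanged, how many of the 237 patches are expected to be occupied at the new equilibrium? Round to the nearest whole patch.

Observed p* = 138/237 = 0.58228.
Balance c(1−p*) = e gives c = e/(1 − 0.58228) = 0.316/0.41772 = 0.75649.
New p* = 1 − e/c = 1 − 0.31600/1.44490 = 0.78130.
Expected occupied = 237 × 0.78130 = 185.17 ≈ 185.

185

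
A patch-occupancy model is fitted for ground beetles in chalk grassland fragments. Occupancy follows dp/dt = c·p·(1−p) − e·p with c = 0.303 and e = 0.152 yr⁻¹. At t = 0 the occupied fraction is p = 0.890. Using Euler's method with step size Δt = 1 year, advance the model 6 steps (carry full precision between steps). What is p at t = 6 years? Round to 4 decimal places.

0.5880

Update rule: p ← p + [c·p·(1−p) − e·p]·Δt with Δt = 1.
p: 0.89000 → 0.78438  (Δp = -0.10562)
p: 0.78438 → 0.71640  (Δp = -0.06798)
p: 0.71640 → 0.66907  (Δp = -0.04733)
p: 0.66907 → 0.63446  (Δp = -0.03461)
p: 0.63446 → 0.60829  (Δp = -0.02617)
p: 0.60829 → 0.58803  (Δp = -0.02026)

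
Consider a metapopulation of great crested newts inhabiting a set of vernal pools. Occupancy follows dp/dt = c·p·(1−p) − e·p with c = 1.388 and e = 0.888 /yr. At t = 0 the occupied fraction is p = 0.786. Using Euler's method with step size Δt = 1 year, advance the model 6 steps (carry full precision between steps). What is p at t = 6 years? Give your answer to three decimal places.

0.359

Update rule: p ← p + [c·p·(1−p) − e·p]·Δt with Δt = 1.
t = 1: p = 0.78600 + (-0.46450) = 0.32150
t = 2: p = 0.32150 + (+0.01728) = 0.33878
t = 3: p = 0.33878 + (+0.01009) = 0.34887
t = 4: p = 0.34887 + (+0.00550) = 0.35437
t = 5: p = 0.35437 + (+0.00288) = 0.35725
t = 6: p = 0.35725 + (+0.00148) = 0.35873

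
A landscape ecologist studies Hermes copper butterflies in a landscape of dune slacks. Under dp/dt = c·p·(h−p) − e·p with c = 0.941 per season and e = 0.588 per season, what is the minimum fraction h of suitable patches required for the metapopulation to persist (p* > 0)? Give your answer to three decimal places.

p* = h − e/c is positive only when h > e/c.
h_min = e/c = 0.588/0.941 = 0.6249.

0.625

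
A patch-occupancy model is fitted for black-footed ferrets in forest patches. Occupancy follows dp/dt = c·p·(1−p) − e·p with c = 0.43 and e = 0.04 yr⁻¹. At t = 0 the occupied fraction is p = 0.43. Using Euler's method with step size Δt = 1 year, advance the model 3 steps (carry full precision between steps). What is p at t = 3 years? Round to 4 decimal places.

0.6834

Update rule: p ← p + [c·p·(1−p) − e·p]·Δt with Δt = 1.
p: 0.43000 → 0.51819  (Δp = +0.08819)
p: 0.51819 → 0.60482  (Δp = +0.08663)
p: 0.60482 → 0.68341  (Δp = +0.07858)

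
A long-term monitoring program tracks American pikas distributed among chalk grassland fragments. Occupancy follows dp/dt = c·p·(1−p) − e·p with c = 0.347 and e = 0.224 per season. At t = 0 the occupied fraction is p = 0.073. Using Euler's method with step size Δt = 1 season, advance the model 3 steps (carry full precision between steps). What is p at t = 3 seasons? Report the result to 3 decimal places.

0.096

Update rule: p ← p + [c·p·(1−p) − e·p]·Δt with Δt = 1.
step 1: Δp = +0.00713, p = 0.08013
step 2: Δp = +0.00763, p = 0.08776
step 3: Δp = +0.00812, p = 0.09588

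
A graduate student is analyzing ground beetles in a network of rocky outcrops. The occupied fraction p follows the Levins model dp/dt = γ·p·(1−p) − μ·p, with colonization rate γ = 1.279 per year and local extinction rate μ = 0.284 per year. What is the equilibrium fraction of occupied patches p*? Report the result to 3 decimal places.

Setting dp/dt = 0 and dividing through by p* gives γ·(1−p*) = μ.
So p* = 1 − μ/γ = 1 − 0.284/1.279 = 1 − 0.2220 = 0.7780.

0.778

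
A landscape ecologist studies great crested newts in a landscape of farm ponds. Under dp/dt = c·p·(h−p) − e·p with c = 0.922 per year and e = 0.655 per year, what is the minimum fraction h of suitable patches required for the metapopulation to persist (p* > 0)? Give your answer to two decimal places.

0.71

p* = h − e/c is positive only when h > e/c.
h_min = e/c = 0.655/0.922 = 0.7104.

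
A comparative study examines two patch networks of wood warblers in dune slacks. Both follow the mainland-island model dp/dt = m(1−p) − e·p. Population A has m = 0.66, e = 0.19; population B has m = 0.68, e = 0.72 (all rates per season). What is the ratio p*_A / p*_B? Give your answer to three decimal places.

1.599

A: p*_A = m/(m+e) = 0.66/0.8500 = 0.7765.
B: p*_B = 0.68/1.4000 = 0.4857.
p*_A / p*_B = 0.7765/0.4857 = 1.5986.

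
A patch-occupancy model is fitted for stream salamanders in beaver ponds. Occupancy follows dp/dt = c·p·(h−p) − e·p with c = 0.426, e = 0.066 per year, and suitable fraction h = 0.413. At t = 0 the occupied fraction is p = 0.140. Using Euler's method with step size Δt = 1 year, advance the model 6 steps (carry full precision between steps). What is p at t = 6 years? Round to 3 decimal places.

0.180

Update rule: p ← p + [c·p·(h−p) − e·p]·Δt with Δt = 1.
t = 1: p = 0.14000 + (+0.00704) = 0.14704
t = 2: p = 0.14704 + (+0.00695) = 0.15400
t = 3: p = 0.15400 + (+0.00683) = 0.16082
t = 4: p = 0.16082 + (+0.00666) = 0.16749
t = 5: p = 0.16749 + (+0.00646) = 0.17395
t = 6: p = 0.17395 + (+0.00623) = 0.18018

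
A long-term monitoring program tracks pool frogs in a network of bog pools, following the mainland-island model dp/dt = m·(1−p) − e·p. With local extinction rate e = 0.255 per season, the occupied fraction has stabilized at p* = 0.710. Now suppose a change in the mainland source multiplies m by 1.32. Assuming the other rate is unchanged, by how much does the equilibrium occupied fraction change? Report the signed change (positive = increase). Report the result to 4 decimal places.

0.0537

Balance m(1−p*) = e·p* gives m = e·p*/(1−p*) = 0.255×0.71000/0.29000 = 0.62431.
New p* = m/(m+e) = 0.82409/(0.82409+0.25500) = 0.76369.
Δp* = 0.76369 − 0.71000 = +0.05369.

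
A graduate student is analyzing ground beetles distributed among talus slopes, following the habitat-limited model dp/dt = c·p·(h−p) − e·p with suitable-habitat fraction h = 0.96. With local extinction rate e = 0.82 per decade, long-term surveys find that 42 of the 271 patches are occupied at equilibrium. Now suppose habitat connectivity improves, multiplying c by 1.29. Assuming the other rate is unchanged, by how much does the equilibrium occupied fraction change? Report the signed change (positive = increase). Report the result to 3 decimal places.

0.181

Observed p* = 42/271 = 0.15498.
Balance c(h−p*) = e gives c = e/(0.96 − 0.15498) = 0.82/0.80502 = 1.01861.
New p* = 0.96 − e/c = 0.96 − 0.82000/1.31401 = 0.33596.
Δp* = 0.33596 − 0.15498 = +0.18098.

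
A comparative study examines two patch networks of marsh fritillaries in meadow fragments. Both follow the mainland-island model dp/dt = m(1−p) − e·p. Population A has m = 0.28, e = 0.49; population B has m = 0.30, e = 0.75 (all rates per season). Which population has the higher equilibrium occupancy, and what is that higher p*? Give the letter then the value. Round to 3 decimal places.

A: p*_A = m/(m+e) = 0.28/0.7700 = 0.3636.
B: p*_B = 0.30/1.0500 = 0.2857.
A is higher at 0.3636.

A, 0.364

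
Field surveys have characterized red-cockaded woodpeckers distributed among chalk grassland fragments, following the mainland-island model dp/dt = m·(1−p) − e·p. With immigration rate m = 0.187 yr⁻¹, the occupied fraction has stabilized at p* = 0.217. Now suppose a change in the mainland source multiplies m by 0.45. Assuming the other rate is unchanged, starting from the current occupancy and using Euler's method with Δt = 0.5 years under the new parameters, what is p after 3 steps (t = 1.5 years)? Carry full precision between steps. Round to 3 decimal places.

0.136

Balance m(1−p*) = e·p* gives e = m(1−p*)/p* = 0.187×0.78300/0.21700 = 0.67475.
Starting from p₀ = 0.21700; update p ← p + (dp/dt)·Δt with the new parameters.
p: 0.21700 → 0.17673  (Δp = -0.04027)
p: 0.17673 → 0.15175  (Δp = -0.02499)
p: 0.15175 → 0.13624  (Δp = -0.01551)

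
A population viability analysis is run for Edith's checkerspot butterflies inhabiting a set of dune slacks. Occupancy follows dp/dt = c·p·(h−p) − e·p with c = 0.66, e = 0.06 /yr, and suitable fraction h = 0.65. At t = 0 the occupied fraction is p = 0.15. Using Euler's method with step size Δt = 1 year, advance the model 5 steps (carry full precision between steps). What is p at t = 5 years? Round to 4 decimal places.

Update rule: p ← p + [c·p·(h−p) − e·p]·Δt with Δt = 1.
  1  |  dp/dt·Δt = +0.040500  |  p_1 = 0.190500
  2  |  dp/dt·Δt = +0.046343  |  p_2 = 0.236843
  3  |  dp/dt·Δt = +0.050373  |  p_3 = 0.287216
  4  |  dp/dt·Δt = +0.051537  |  p_4 = 0.338753
  5  |  dp/dt·Δt = +0.049262  |  p_5 = 0.388015

0.3880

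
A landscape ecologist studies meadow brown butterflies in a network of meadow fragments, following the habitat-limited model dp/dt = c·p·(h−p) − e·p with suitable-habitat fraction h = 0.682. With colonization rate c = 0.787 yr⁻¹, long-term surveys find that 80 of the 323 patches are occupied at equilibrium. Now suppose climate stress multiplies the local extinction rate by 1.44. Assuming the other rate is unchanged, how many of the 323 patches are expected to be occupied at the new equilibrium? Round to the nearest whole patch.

Observed p* = 80/323 = 0.24768.
Balance c(h−p*) = e gives e = 0.787×(0.682 − 0.24768) = 0.34181.
New p* = 0.682 − e/c = 0.682 − 0.49221/0.78700 = 0.05657.
Expected occupied = 323 × 0.05657 = 18.27 ≈ 18.

18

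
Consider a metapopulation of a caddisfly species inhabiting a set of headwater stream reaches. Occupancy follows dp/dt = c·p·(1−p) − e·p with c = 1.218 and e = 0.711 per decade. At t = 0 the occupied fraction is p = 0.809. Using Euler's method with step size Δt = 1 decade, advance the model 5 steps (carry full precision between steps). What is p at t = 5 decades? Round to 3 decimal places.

0.417

Update rule: p ← p + [c·p·(1−p) − e·p]·Δt with Δt = 1.
t = 1: p = 0.80900 + (-0.38699) = 0.42201
t = 2: p = 0.42201 + (-0.00295) = 0.41905
t = 3: p = 0.41905 + (-0.00143) = 0.41762
t = 4: p = 0.41762 + (-0.00070) = 0.41693
t = 5: p = 0.41693 + (-0.00034) = 0.41659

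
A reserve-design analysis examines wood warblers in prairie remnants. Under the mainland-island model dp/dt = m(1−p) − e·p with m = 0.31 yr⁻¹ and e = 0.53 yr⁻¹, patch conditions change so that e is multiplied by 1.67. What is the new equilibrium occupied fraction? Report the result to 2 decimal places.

Before: p* = 0.31/(0.31+0.53) = 0.3690.
After: m = 0.31, e = 0.8851; p* = 0.31/1.1951 = 0.2594.

0.26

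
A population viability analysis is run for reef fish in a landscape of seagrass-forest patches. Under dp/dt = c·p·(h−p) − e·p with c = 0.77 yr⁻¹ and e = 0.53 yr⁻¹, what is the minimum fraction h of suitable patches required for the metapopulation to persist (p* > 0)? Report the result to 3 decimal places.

0.688

p* = h − e/c is positive only when h > e/c.
h_min = e/c = 0.53/0.77 = 0.6883.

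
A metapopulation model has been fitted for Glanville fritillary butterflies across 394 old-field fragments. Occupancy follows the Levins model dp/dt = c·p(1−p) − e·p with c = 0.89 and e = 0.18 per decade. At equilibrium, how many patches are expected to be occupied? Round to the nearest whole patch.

p* = 1 − e/c = 1 − 0.18/0.89 = 0.7978.
Expected occupied patches = N × p* = 394 × 0.7978 = 314.31 ≈ 314.

314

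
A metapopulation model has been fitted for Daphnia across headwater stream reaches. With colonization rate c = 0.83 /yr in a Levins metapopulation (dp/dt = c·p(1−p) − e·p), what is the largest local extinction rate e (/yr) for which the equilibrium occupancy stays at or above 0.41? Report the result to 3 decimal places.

0.490

1 − e/c ≥ 0.41 ⇒ e ≤ c(1 − 0.41) = 0.83 × 0.5900.
e_max = 0.4897.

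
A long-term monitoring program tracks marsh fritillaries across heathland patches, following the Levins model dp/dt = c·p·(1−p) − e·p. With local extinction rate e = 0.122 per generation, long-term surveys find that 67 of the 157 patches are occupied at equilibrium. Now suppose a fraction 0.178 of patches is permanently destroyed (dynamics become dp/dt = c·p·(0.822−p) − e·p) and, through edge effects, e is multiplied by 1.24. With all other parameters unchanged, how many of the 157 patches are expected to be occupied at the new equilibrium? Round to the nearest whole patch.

Observed p* = 67/157 = 0.42675.
Balance c(1−p*) = e gives c = e/(1 − 0.42675) = 0.122/0.57325 = 0.21282.
New p* = 0.822 − e/c = 0.822 − 0.15128/0.21282 = 0.11116.
Expected occupied = 157 × 0.11116 = 17.45 ≈ 17.

17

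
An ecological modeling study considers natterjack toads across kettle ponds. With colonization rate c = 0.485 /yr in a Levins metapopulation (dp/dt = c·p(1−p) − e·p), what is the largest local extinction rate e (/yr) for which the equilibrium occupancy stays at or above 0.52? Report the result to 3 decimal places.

0.233

1 − e/c ≥ 0.52 ⇒ e ≤ c(1 − 0.52) = 0.485 × 0.4800.
e_max = 0.2328.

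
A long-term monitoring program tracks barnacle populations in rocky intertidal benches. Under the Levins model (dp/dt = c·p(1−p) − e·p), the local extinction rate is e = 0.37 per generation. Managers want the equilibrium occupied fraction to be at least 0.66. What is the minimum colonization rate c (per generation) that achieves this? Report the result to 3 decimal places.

1.088

p* = 1 − e/c ≥ 0.66 requires e/c ≤ 0.3400, i.e. c ≥ e/0.3400.
c_min = 0.37/0.3400 = 1.0882.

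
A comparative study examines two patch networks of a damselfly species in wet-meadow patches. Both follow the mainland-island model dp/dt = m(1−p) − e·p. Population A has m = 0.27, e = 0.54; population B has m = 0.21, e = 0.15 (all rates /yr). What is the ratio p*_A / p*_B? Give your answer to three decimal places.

0.571

A: p*_A = m/(m+e) = 0.27/0.8100 = 0.3333.
B: p*_B = 0.21/0.3600 = 0.5833.
p*_A / p*_B = 0.3333/0.5833 = 0.5714.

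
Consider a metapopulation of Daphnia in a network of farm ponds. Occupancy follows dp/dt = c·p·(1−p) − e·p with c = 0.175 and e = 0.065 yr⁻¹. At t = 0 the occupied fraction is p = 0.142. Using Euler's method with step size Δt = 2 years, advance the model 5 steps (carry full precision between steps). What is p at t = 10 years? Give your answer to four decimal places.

0.2874

Update rule: p ← p + [c·p·(1−p) − e·p]·Δt with Δt = 2.
p: 0.14200 → 0.16618  (Δp = +0.02418)
p: 0.16618 → 0.19308  (Δp = +0.02689)
p: 0.19308 → 0.22251  (Δp = +0.02943)
p: 0.22251 → 0.25413  (Δp = +0.03162)
p: 0.25413 → 0.28743  (Δp = +0.03330)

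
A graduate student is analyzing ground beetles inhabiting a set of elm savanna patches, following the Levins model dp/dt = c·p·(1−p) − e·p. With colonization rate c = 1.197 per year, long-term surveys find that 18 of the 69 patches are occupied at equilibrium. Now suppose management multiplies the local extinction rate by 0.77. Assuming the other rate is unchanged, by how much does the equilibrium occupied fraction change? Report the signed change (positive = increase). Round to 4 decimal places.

0.1700

Observed p* = 18/69 = 0.26087.
Balance c(1−p*) = e gives e = 1.197×(1 − 0.26087) = 0.88474.
New p* = 1 − e/c = 1 − 0.68125/1.19700 = 0.43087.
Δp* = 0.43087 − 0.26087 = +0.17000.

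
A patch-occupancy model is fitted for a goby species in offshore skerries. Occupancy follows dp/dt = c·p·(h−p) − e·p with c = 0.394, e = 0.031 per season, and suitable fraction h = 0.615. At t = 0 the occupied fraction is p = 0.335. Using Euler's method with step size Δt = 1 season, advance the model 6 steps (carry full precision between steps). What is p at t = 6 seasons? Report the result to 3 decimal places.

0.463

Update rule: p ← p + [c·p·(h−p) − e·p]·Δt with Δt = 1.
  1  |  dp/dt·Δt = +0.026572  |  p_1 = 0.361572
  2  |  dp/dt·Δt = +0.024894  |  p_2 = 0.386467
  3  |  dp/dt·Δt = +0.022818  |  p_3 = 0.409284
  4  |  dp/dt·Δt = +0.020485  |  p_4 = 0.429770
  5  |  dp/dt·Δt = +0.018042  |  p_5 = 0.447812
  6  |  dp/dt·Δt = +0.015616  |  p_6 = 0.463428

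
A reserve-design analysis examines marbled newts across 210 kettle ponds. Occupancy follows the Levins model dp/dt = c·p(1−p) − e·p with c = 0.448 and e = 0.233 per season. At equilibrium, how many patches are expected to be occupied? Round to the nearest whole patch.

p* = 1 − e/c = 1 − 0.233/0.448 = 0.4799.
Expected occupied patches = N × p* = 210 × 0.4799 = 100.78 ≈ 101.

101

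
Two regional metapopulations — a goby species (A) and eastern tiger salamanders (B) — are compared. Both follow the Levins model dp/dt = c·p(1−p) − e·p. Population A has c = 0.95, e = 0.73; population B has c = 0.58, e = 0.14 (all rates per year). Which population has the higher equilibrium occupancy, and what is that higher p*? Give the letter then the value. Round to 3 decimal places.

A: p*_A = 1 − 0.73/0.95 = 0.2316.
B: p*_B = 1 − 0.14/0.58 = 0.7586.
B is higher at 0.7586.

B, 0.759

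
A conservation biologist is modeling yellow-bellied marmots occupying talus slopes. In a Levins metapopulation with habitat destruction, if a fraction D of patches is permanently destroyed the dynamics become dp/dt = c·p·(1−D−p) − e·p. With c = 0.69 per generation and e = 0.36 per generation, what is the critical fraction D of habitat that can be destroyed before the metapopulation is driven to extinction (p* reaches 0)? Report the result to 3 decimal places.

0.478

The nontrivial equilibrium is p* = (1−D) − e/c; extinction occurs when this hits zero.
So D_crit = 1 − e/c = 1 − 0.36/0.69 = 1 − 0.5217 = 0.4783.
Note this equals the original equilibrium occupancy — the Levins extinction-debt result.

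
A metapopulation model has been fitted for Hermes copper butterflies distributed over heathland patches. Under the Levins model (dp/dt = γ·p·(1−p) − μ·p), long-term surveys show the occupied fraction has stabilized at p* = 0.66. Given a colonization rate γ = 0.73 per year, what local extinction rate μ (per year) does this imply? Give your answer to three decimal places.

At equilibrium γ(1−p*) = μ.
μ = 0.73 × (1 − 0.66) = 0.73 × 0.3400 = 0.2482.

0.248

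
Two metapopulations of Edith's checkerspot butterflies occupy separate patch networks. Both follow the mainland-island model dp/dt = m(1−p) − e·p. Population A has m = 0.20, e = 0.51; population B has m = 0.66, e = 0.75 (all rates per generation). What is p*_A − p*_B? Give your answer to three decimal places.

-0.186

A: p*_A = m/(m+e) = 0.20/0.7100 = 0.2817.
B: p*_B = 0.66/1.4100 = 0.4681.
p*_A − p*_B = 0.2817 − 0.4681 = -0.1864.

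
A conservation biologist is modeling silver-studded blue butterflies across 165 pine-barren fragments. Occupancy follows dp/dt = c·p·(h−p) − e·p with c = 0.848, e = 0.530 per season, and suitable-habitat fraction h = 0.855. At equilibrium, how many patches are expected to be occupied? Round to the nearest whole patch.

38

p* = h − e/c = 0.855 − 0.6250 = 0.2300.
Expected occupied patches = N × p* = 165 × 0.2300 = 37.95 ≈ 38.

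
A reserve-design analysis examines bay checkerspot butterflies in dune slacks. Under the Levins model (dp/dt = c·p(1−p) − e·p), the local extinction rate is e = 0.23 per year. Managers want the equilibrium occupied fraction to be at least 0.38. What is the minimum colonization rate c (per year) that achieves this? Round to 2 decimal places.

p* = 1 − e/c ≥ 0.38 requires e/c ≤ 0.6200, i.e. c ≥ e/0.6200.
c_min = 0.23/0.6200 = 0.3710.

0.37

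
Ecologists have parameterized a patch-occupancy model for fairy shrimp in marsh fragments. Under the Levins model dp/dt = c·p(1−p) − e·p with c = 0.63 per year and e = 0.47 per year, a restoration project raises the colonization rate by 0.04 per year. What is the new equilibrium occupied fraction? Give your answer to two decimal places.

0.30

Before: p* = 1 − 0.47/0.63 = 0.2540.
After the change, c = 0.67, e = 0.47, so p* = 1 − 0.47/0.67 = 0.2985.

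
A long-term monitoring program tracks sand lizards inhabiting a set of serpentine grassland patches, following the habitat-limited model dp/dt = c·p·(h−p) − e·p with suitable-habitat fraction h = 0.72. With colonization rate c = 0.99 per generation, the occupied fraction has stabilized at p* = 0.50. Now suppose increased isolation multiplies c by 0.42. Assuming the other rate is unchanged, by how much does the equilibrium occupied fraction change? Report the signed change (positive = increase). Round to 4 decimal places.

Balance c(h−p*) = e gives e = 0.99×(0.72 − 0.50000) = 0.21780.
New p* = 0.72 − e/c = 0.72 − 0.21780/0.41580 = 0.19619.
Δp* = 0.19619 − 0.50000 = -0.30381.

-0.3038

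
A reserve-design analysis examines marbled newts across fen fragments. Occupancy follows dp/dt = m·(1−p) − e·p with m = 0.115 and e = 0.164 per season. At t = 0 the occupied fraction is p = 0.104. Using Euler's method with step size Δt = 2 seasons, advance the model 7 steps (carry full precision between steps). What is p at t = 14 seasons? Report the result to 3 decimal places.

Update rule: p ← p + [m·(1−p) − e·p]·Δt with Δt = 2.
  1  |  dp/dt·Δt = +0.171968  |  p_1 = 0.275968
  2  |  dp/dt·Δt = +0.076010  |  p_2 = 0.351978
  3  |  dp/dt·Δt = +0.033596  |  p_3 = 0.385574
  4  |  dp/dt·Δt = +0.014850  |  p_4 = 0.400424
  5  |  dp/dt·Δt = +0.006564  |  p_5 = 0.406987
  6  |  dp/dt·Δt = +0.002901  |  p_6 = 0.409888
  7  |  dp/dt·Δt = +0.001282  |  p_7 = 0.411171

0.411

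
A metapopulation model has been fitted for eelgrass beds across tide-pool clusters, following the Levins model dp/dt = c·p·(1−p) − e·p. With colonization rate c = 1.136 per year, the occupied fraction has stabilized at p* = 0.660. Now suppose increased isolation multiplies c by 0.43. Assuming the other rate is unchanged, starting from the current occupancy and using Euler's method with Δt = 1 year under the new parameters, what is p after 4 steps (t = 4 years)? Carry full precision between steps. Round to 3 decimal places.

0.355

Balance c(1−p*) = e gives e = 1.136×(1 − 0.66000) = 0.38624.
Starting from p₀ = 0.66000; update p ← p + (dp/dt)·Δt with the new parameters.
p: 0.66000 → 0.51470  (Δp = -0.14530)
p: 0.51470 → 0.43791  (Δp = -0.07678)
p: 0.43791 → 0.38901  (Δp = -0.04890)
p: 0.38901 → 0.35486  (Δp = -0.03415)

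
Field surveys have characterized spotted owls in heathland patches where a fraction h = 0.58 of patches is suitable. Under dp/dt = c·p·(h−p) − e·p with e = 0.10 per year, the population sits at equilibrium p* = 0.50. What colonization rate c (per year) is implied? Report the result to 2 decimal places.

At equilibrium c(h−p*) = e, so c = e/(h−p*).
c = 0.10/(0.58 − 0.50) = 0.10/0.0800 = 1.2500.

1.25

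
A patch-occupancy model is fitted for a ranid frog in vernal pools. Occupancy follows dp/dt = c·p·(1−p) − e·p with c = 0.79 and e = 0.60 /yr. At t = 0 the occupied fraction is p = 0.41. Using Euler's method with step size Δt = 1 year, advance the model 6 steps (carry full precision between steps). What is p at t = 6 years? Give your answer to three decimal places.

Update rule: p ← p + [c·p·(1−p) − e·p]·Δt with Δt = 1.
t = 1: p = 0.41000 + (-0.05490) = 0.35510
t = 2: p = 0.35510 + (-0.03215) = 0.32295
t = 3: p = 0.32295 + (-0.02104) = 0.30192
t = 4: p = 0.30192 + (-0.01465) = 0.28727
t = 5: p = 0.28727 + (-0.01061) = 0.27666
t = 6: p = 0.27666 + (-0.00790) = 0.26876

0.269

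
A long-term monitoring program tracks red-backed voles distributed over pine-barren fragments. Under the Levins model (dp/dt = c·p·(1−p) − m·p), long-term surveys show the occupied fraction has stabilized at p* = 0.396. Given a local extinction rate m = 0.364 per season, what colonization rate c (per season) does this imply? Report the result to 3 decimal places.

At equilibrium c(1−p*) = m, so c = m/(1−p*).
c = 0.364/(1 − 0.396) = 0.364/0.6040 = 0.6026.

0.603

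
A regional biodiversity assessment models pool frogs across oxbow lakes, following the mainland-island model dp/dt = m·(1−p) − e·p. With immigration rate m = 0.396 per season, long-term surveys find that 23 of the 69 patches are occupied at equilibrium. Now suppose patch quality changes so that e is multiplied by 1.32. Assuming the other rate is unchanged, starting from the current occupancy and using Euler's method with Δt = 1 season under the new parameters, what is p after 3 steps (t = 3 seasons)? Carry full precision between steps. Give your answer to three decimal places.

0.270

Observed p* = 23/69 = 0.33333.
Balance m(1−p*) = e·p* gives e = m(1−p*)/p* = 0.396×0.66667/0.33333 = 0.79200.
Starting from p₀ = 0.33333; update p ← p + (dp/dt)·Δt with the new parameters.
  1  |  dp/dt·Δt = -0.084480  |  p_1 = 0.248853
  2  |  dp/dt·Δt = +0.037293  |  p_2 = 0.286146
  3  |  dp/dt·Δt = -0.016463  |  p_3 = 0.269684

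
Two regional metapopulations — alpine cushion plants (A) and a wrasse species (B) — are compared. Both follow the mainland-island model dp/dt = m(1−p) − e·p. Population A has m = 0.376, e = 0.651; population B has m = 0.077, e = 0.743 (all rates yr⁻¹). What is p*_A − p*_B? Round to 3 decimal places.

A: p*_A = m/(m+e) = 0.376/1.0270 = 0.3661.
B: p*_B = 0.077/0.8200 = 0.0939.
p*_A − p*_B = 0.3661 − 0.0939 = 0.2722.

0.272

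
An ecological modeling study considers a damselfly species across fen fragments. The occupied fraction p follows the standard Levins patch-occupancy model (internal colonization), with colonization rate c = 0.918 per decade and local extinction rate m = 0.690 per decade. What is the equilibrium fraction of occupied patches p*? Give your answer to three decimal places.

0.248

At equilibrium, colonization balances extinction: c·p*·(1−p*) = m·p*.
So p* = 1 − m/c = 1 − 0.690/0.918 = 1 − 0.7516 = 0.2484.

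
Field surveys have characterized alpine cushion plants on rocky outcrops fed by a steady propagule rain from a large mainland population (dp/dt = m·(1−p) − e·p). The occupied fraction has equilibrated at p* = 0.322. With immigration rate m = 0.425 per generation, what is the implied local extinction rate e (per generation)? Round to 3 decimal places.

At equilibrium m(1−p*) = e·p*, so e = m(1−p*)/p*.
e = 0.425 × 0.6780 / 0.322 = 0.8949.

0.895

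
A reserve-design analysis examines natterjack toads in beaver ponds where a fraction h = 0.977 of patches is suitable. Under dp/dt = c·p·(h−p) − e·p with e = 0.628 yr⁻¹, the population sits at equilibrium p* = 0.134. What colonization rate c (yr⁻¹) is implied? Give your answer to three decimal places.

At equilibrium c(h−p*) = e, so c = e/(h−p*).
c = 0.628/(0.977 − 0.134) = 0.628/0.8430 = 0.7450.

0.745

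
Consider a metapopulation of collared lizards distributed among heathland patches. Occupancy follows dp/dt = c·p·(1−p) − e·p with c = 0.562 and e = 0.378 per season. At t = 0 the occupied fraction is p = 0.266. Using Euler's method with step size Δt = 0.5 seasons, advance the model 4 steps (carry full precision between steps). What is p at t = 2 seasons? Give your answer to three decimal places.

Update rule: p ← p + [c·p·(1−p) − e·p]·Δt with Δt = 0.5.
t = 0.5: p = 0.26600 + (+0.00459) = 0.27059
t = 1: p = 0.27059 + (+0.00432) = 0.27491
t = 1.5: p = 0.27491 + (+0.00406) = 0.27896
t = 2: p = 0.27896 + (+0.00380) = 0.28276

0.283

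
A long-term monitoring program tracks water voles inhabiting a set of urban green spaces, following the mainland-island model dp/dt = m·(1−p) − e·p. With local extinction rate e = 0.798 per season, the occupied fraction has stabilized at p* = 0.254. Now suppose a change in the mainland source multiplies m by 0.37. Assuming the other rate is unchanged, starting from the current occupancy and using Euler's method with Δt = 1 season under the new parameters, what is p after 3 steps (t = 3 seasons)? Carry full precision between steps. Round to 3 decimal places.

0.112

Balance m(1−p*) = e·p* gives m = e·p*/(1−p*) = 0.798×0.25400/0.74600 = 0.27171.
Starting from p₀ = 0.25400; update p ← p + (dp/dt)·Δt with the new parameters.
step 1: Δp = -0.12770, p = 0.12630
step 2: Δp = -0.01296, p = 0.11335
step 3: Δp = -0.00131, p = 0.11203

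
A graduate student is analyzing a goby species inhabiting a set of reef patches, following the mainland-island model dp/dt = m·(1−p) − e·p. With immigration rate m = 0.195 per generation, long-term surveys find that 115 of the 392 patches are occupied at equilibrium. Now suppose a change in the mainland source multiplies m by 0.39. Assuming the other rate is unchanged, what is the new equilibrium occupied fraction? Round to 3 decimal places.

Observed p* = 115/392 = 0.29337.
Balance m(1−p*) = e·p* gives e = m(1−p*)/p* = 0.195×0.70663/0.29337 = 0.46969.
New p* = m/(m+e) = 0.07605/(0.07605+0.46969) = 0.13935.

0.139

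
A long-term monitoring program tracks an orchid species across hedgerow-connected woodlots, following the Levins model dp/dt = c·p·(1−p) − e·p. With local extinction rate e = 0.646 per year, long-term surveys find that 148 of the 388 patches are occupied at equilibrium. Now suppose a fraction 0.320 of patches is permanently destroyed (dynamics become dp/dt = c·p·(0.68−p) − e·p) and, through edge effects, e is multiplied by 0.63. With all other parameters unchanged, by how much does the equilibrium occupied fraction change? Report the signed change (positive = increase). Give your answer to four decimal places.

-0.0911

Observed p* = 148/388 = 0.38144.
Balance c(1−p*) = e gives c = e/(1 − 0.38144) = 0.646/0.61856 = 1.04436.
New p* = 0.68 − e/c = 0.68 − 0.40698/1.04436 = 0.29031.
Δp* = 0.29031 − 0.38144 = -0.09113.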